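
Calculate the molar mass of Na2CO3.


M(Na2CO3) = 2×22.99 + 1×12.01 + 3×16.0
= 45.98 + 12.01 + 48.0
= 105.99 g/mol

105.99 g/mol


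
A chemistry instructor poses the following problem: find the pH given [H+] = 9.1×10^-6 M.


pH = -log10([H+]) = -log10(9.1×10^-6)
= 6 - log10(9.1)
= 6 - 0.96
= 5.04

5.04


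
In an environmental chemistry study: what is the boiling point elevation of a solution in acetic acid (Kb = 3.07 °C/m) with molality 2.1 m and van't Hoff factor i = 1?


ΔTb = Kb × m × i
= 3.07 × 2.1 × 1
= 6.447 °C

6.447 °C


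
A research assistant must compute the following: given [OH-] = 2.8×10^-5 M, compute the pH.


pOH = -log10([OH-]) = -log10(2.8×10^-5)
= 5 - log10(2.8) = 4.55
pH = 14 - pOH = 14 - 4.55 = 9.45

9.45


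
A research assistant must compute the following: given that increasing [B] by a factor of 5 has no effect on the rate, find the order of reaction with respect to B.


rate ∝ [B]^n
rate ∝ [B]^0
Order in B: 0

0


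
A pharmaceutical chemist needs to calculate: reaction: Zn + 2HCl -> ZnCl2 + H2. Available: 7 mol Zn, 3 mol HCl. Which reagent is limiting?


Mole ratio available / coefficient:
  Zn: 7/1 = 7.000
  HCl: 3/2 = 1.500
Smaller ratio is limiting.

HCl


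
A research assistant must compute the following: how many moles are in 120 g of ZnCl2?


M(ZnCl2) = 136.28 g/mol
n = mass/M = 120/136.28 = 0.8805 mol

0.8805 mol


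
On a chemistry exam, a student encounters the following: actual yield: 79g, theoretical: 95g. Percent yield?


% yield = actual/theoretical × 100
= 79/95 × 100
= 83.16%

83.16%


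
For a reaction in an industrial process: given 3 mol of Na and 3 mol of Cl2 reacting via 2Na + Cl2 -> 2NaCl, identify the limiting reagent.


Mole ratio available / coefficient:
  Na: 3/2 = 1.500
  Cl2: 3/1 = 3.000
Smaller ratio is limiting.

Na


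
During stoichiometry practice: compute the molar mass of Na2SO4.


M(Na2SO4) = 2×22.99 + 1×32.07 + 4×16.0
= 45.98 + 32.07 + 64.0
= 142.05 g/mol

142.05 g/mol


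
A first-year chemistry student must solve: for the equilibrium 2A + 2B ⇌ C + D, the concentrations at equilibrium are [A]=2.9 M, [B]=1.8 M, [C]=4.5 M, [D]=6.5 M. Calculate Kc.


Kc = [C][D]/([A]^2[B]^2)
= (4.5^1 × 6.5^1)/(2.9^2 × 1.8^2)
= 29.25/27.2484
= 1.073

1.073


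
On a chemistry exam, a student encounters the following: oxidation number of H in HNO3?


H is +1 with nonmetals
Oxidation number: +1

+1


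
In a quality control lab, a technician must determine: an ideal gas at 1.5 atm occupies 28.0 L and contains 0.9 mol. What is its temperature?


PV = nRT  (R = 0.08206 L·atm/(mol·K))
T = PV/(nR) = 1.5×28.0/(0.9×0.08206)
= 42.00/0.073854
= 568.69 K

568.69 K


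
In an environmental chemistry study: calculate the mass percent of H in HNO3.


M(HNO3) = 1×1.008 + 1×14.01 + 3×16.0 = 63.018 g/mol
Mass of H = 1 × 1.008 = 1.008 g/mol
% H = 1.008/63.018 × 100 = 1.60%

1.60%


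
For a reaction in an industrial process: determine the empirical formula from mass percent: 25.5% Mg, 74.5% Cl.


Assume 100 g sample. Moles of each element:
  Mg: 25.5/24.31 = 1.049 mol
  Cl: 74.5/35.45 = 2.102 mol
Divide by smallest (1.049):
  Mg: 1.049/1.049 = 1.0
  Cl: 2.102/1.049 = 2.0
Empirical formula: MgCl2

MgCl2


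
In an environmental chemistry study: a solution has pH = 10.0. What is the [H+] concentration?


[H+] = 10^(-pH) = 10^(-10.0)
= 1.0×10^-10 M

1.0×10^-10 M


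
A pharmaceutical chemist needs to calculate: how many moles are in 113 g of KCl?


M(KCl) = 74.55 g/mol
n = mass/M = 113/74.55 = 1.5158 mol

1.5158 mol


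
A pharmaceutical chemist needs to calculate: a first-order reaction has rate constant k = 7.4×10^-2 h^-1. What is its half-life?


t½ = ln2/k = 0.693147/(7.4×10^-2 h^-1)
= 9.367 h

9.367 h


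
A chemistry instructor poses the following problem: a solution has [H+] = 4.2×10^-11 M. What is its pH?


pH = -log10([H+]) = -log10(4.2×10^-11)
= 11 - log10(4.2)
= 11 - 0.62
= 10.38

10.38


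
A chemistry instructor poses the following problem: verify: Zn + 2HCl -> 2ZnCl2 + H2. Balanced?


Equation: Zn + 2HCl -> 2ZnCl2 + H2
Check atoms: Cl: 2≠4, H: 2=2, Zn: 1≠2
Not balanced

No, not balanced


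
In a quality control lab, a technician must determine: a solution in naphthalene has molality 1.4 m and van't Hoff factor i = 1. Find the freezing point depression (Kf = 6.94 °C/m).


ΔTf = Kf × m × i
= 6.94 × 1.4 × 1
= 9.716 °C

9.716 °C


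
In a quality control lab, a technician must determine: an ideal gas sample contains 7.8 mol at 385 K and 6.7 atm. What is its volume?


PV = nRT  (R = 0.08206 L·atm/(mol·K))
V = nRT/P = 7.8×0.08206×385/6.7
= 36.78 L

36.78 L


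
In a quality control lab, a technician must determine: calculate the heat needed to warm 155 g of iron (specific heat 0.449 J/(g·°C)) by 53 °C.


q = mcΔT = 155 × 0.449 × 53
= 3688.54 J

3688.54 J


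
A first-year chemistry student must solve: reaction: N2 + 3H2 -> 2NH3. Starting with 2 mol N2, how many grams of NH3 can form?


Mole ratio NH3:N2 = 2:1
n(NH3) = 2 × 2/1 = 4.000 mol
mass = 4.000 × 17.03 = 68.12 g

68.12 g


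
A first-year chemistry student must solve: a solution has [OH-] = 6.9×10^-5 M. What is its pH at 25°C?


pOH = -log10([OH-]) = -log10(6.9×10^-5)
= 5 - log10(6.9) = 4.16
pH = 14 - pOH = 14 - 4.16 = 9.84

9.84


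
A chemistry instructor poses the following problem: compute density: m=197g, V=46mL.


ρ = mass/volume
= 197/46
= 4.283 g/mL

4.283 g/mL


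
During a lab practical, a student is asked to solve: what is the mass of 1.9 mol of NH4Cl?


M(NH4Cl) = 53.49 g/mol
mass = n × M = 1.9 × 53.49 = 101.63 g

101.63 g


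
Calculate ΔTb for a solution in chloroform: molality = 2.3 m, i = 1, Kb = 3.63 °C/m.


ΔTb = Kb × m × i
= 3.63 × 2.3 × 1
= 8.349 °C

8.349 °C


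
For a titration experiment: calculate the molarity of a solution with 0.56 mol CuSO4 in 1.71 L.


M = n/V = 0.56/1.71 = 0.327 mol/L

0.327 M


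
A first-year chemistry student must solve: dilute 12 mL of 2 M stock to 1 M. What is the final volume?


C1V1 = C2V2
2 × 12 = 1 × V2
V2 = 24/1 = 24.0 mL

24.0 mL


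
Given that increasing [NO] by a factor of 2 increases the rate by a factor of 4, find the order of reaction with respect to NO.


rate ∝ [NO]^n
2^n = 4 → n = 2
Order in NO: 2

2


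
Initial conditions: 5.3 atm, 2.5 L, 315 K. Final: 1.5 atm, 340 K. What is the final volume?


P1V1/T1 = P2V2/T2
V2 = P1V1T2/(T1P2)
= 5.3×2.5×340/(315×1.5)
= 9.534 L

9.534 L


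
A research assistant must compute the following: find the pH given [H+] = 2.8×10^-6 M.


pH = -log10([H+]) = -log10(2.8×10^-6)
= 6 - log10(2.8)
= 6 - 0.45
= 5.55

5.55


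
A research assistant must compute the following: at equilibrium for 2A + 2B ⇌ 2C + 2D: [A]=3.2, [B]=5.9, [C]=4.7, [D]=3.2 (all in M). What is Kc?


Kc = [C]^2[D]^2/([A]^2[B]^2)
= (4.7^2 × 3.2^2)/(3.2^2 × 5.9^2)
= 226.2016/356.4544
= 0.6346

0.6346


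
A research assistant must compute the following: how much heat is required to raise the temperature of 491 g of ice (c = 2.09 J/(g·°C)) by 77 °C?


q = mcΔT = 491 × 2.09 × 77
= 79016.63 J

79016.63 J


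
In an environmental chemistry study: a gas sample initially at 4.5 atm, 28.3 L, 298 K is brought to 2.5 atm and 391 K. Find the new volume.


P1V1/T1 = P2V2/T2
V2 = P1V1T2/(T1P2)
= 4.5×28.3×391/(298×2.5)
= 66.837 L

66.837 L


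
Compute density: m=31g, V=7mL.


ρ = mass/volume
= 31/7
= 4.429 g/mL

4.429 g/mL


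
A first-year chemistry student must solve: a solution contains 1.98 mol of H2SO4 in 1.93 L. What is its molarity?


M = n/V = 1.98/1.93 = 1.026 mol/L

1.026 M


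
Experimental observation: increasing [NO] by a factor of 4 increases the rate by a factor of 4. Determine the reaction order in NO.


rate ∝ [NO]^n
4^n = 4 → n = 1
Order in NO: 1

1


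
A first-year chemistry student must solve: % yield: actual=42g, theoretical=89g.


% yield = actual/theoretical × 100
= 42/89 × 100
= 47.19%

47.19%


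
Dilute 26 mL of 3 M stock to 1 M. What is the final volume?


C1V1 = C2V2
3 × 26 = 1 × V2
V2 = 78/1 = 78.0 mL

78.0 mL


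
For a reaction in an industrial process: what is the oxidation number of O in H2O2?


Peroxide: O is -1
Oxidation number: -1

-1


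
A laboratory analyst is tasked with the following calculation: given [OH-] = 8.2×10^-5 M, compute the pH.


pOH = -log10([OH-]) = -log10(8.2×10^-5)
= 5 - log10(8.2) = 4.09
pH = 14 - pOH = 14 - 4.09 = 9.91

9.91


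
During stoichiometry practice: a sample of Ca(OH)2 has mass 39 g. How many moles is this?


M(Ca(OH)2) = 74.1 g/mol
n = mass/M = 39/74.1 = 0.5263 mol

0.5263 mol


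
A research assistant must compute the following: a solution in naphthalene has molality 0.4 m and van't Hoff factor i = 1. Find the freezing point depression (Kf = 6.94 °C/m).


ΔTf = Kf × m × i
= 6.94 × 0.4 × 1
= 2.776 °C

2.776 °C


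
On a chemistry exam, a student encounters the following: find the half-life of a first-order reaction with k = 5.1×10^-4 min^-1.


t½ = ln2/k = 0.693147/(5.1×10^-4 min^-1)
= 1359 min

1359 min


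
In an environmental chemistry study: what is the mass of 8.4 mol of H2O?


M(H2O) = 18.02 g/mol
mass = n × M = 8.4 × 18.02 = 151.37 g

151.37 g


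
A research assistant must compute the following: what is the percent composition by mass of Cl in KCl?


M(KCl) = 1×39.1 + 1×35.45 = 74.55 g/mol
Mass of Cl = 1 × 35.45 = 35.45 g/mol
% Cl = 35.45/74.55 × 100 = 47.55%

47.55%


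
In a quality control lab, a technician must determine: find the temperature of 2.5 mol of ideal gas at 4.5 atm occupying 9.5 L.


PV = nRT  (R = 0.08206 L·atm/(mol·K))
T = PV/(nR) = 4.5×9.5/(2.5×0.08206)
= 42.75/0.205150
= 208.38 K

208.38 K


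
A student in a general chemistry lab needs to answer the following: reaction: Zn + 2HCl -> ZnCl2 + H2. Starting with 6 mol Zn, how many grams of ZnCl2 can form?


Mole ratio ZnCl2:Zn = 1:1
n(ZnCl2) = 6 × 1/1 = 6.000 mol
mass = 6.000 × 136.28 = 817.68 g

817.68 g


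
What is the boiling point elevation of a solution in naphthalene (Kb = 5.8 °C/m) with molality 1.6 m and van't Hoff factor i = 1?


ΔTb = Kb × m × i
= 5.8 × 1.6 × 1
= 9.28 °C

9.28 °C


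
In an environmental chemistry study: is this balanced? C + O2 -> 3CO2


Equation: C + O2 -> 3CO2
Check atoms: C: 1≠3, O: 2≠6
Not balanced

No, not balanced


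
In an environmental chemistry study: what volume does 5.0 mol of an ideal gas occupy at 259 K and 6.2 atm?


PV = nRT  (R = 0.08206 L·atm/(mol·K))
V = nRT/P = 5.0×0.08206×259/6.2
= 17.14 L

17.14 L


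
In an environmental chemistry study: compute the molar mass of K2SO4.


M(K2SO4) = 2×39.1 + 1×32.07 + 4×16.0
= 78.2 + 32.07 + 64.0
= 174.27 g/mol

174.27 g/mol


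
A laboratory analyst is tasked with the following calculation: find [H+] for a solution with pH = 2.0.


[H+] = 10^(-pH) = 10^(-2.0)
= 1.0×10^-2 M

1.0×10^-2 M


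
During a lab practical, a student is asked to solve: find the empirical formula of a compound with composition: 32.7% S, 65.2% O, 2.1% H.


Assume 100 g sample. Moles of each element:
  S: 32.7/32.07 = 1.02 mol
  O: 65.2/16.0 = 4.075 mol
  H: 2.1/1.008 = 2.083 mol
Divide by smallest (1.02):
  S: 1.02/1.02 = 1.0
  O: 4.075/1.02 = 4.0
  H: 2.083/1.02 = 2.04
Empirical formula: H2SO4

H2SO4


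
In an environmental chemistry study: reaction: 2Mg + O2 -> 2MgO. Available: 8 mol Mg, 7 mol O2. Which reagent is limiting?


Mole ratio available / coefficient:
  Mg: 8/2 = 4.000
  O2: 7/1 = 7.000
Smaller ratio is limiting.

Mg


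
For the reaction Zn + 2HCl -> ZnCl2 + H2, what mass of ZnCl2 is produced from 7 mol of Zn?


Mole ratio ZnCl2:Zn = 1:1
n(ZnCl2) = 7 × 1/1 = 7.000 mol
mass = 7.000 × 136.28 = 953.96 g

953.96 g


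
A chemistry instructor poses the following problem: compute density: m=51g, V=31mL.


ρ = mass/volume
= 51/31
= 1.645 g/mL

1.645 g/mL


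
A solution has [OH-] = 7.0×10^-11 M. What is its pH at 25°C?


pOH = -log10([OH-]) = -log10(7.0×10^-11)
= 11 - log10(7.0) = 10.15
pH = 14 - pOH = 14 - 10.15 = 3.85

3.85


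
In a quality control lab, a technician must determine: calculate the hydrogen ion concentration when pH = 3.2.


[H+] = 10^(-pH) = 10^(-3.2)
= 6.31×10^-4 M

6.31×10^-4 M


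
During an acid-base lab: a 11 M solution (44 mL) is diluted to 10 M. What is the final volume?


C1V1 = C2V2
11 × 44 = 10 × V2
V2 = 484/10 = 48.4 mL

48.4 mL


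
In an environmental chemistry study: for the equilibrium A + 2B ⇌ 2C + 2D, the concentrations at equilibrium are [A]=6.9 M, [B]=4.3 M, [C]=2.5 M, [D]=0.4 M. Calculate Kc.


Kc = [C]^2[D]^2/([A][B]^2)
= (2.5^2 × 0.4^2)/(6.9^1 × 4.3^2)
= 1/127.581
= 0.007838

0.007838


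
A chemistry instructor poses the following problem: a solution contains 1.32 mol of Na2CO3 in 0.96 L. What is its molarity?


M = n/V = 1.32/0.96 = 1.375 mol/L

1.375 M


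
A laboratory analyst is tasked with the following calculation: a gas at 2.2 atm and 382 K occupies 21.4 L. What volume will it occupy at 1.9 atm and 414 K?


P1V1/T1 = P2V2/T2
V2 = P1V1T2/(T1P2)
= 2.2×21.4×414/(382×1.9)
= 26.855 L

26.855 L


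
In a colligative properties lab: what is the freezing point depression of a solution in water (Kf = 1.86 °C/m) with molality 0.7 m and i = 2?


ΔTf = Kf × m × i
= 1.86 × 0.7 × 2
= 2.604 °C

2.604 °C


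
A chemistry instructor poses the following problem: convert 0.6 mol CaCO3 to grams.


M(CaCO3) = 100.09 g/mol
mass = n × M = 0.6 × 100.09 = 60.05 g

60.05 g


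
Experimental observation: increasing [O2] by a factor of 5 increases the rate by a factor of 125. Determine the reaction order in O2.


rate ∝ [O2]^n
5^n = 125 → n = 3
Order in O2: 3

3


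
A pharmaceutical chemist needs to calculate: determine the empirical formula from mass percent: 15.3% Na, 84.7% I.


Assume 100 g sample. Moles of each element:
  Na: 15.3/22.99 = 0.666 mol
  I: 84.7/126.9 = 0.667 mol
Divide by smallest (0.666):
  Na: 0.666/0.666 = 1.0
  I: 0.667/0.666 = 1.0
Empirical formula: NaI

NaI


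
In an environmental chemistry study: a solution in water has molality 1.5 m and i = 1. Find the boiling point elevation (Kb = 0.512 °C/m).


ΔTb = Kb × m × i
= 0.512 × 1.5 × 1
= 0.768 °C

0.768 °C


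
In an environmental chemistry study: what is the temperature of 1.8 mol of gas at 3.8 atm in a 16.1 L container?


PV = nRT  (R = 0.08206 L·atm/(mol·K))
T = PV/(nR) = 3.8×16.1/(1.8×0.08206)
= 61.18/0.147708
= 414.20 K

414.20 K


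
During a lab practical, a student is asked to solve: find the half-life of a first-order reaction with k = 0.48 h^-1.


t½ = ln2/k = 0.693147/(0.48 h^-1)
= 1.444 h

1.444 h


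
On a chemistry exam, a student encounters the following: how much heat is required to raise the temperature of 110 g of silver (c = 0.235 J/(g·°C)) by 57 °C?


q = mcΔT = 110 × 0.235 × 57
= 1473.45 J

1473.45 J


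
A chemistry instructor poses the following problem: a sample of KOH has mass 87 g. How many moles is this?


M(KOH) = 56.11 g/mol
n = mass/M = 87/56.11 = 1.5505 mol

1.5505 mol


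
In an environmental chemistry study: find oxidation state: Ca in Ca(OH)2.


Group 2 metal: +2
Oxidation number: +2

+2


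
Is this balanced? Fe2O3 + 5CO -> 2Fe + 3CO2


Equation: Fe2O3 + 5CO -> 2Fe + 3CO2
Check atoms: C: 5≠3, Fe: 2=2, O: 8≠6
Not balanced

No, not balanced


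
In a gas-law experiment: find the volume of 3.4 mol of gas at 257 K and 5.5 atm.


PV = nRT  (R = 0.08206 L·atm/(mol·K))
V = nRT/P = 3.4×0.08206×257/5.5
= 13.037 L

13.037 L


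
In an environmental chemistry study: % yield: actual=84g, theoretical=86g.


% yield = actual/theoretical × 100
= 84/86 × 100
= 97.67%

97.67%


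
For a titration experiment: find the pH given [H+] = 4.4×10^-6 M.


pH = -log10([H+]) = -log10(4.4×10^-6)
= 6 - log10(4.4)
= 6 - 0.64
= 5.36

5.36


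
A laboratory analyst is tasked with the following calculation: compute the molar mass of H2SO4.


M(H2SO4) = 2×1.008 + 1×32.07 + 4×16.0
= 2.02 + 32.07 + 64.0
= 98.09 g/mol

98.09 g/mol


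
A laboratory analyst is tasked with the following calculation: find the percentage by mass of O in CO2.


M(CO2) = 1×12.01 + 2×16.0 = 44.01 g/mol
Mass of O = 2 × 16.0 = 32.00 g/mol
% O = 32.00/44.01 × 100 = 72.71%

72.71%


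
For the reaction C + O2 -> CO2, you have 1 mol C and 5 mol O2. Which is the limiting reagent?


Mole ratio available / coefficient:
  C: 1/1 = 1.000
  O2: 5/1 = 5.000
Smaller ratio is limiting.

C


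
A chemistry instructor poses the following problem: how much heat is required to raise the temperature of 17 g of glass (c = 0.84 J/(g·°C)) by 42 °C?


q = mcΔT = 17 × 0.84 × 42
= 599.76 J

599.76 J


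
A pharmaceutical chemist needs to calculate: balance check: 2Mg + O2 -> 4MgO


Equation: 2Mg + O2 -> 4MgO
Check atoms: Mg: 2≠4, O: 2≠4
Not balanced

No, not balanced


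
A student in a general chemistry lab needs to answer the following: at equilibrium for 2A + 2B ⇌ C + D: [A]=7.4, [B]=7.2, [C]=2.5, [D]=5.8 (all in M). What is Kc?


Kc = [C][D]/([A]^2[B]^2)
= (2.5^1 × 5.8^1)/(7.4^2 × 7.2^2)
= 14.5/2838.7584
= 0.005108

0.005108


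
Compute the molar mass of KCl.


M(KCl) = 1×39.1 + 1×35.45
= 39.1 + 35.45
= 74.55 g/mol

74.55 g/mol


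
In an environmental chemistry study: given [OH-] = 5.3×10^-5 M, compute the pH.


pOH = -log10([OH-]) = -log10(5.3×10^-5)
= 5 - log10(5.3) = 4.28
pH = 14 - pOH = 14 - 4.28 = 9.72

9.72


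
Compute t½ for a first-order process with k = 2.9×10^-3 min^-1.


t½ = ln2/k = 0.693147/(2.9×10^-3 min^-1)
= 239.0 min

239.0 min


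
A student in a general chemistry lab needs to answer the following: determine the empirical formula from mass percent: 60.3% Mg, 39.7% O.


Assume 100 g sample. Moles of each element:
  Mg: 60.3/24.31 = 2.48 mol
  O: 39.7/16.0 = 2.481 mol
Divide by smallest (2.48):
  Mg: 2.48/2.48 = 1.0
  O: 2.481/2.48 = 1.0
Empirical formula: MgO

MgO


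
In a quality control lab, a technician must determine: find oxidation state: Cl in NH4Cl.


halide: -1
Oxidation number: -1

-1


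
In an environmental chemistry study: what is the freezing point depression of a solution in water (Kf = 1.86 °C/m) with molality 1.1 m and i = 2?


ΔTf = Kf × m × i
= 1.86 × 1.1 × 2
= 4.092 °C

4.092 °C


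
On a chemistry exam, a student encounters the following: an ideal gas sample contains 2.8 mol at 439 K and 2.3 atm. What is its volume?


PV = nRT  (R = 0.08206 L·atm/(mol·K))
V = nRT/P = 2.8×0.08206×439/2.3
= 43.856 L

43.856 L


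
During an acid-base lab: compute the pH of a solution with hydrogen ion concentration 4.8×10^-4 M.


pH = -log10([H+]) = -log10(4.8×10^-4)
= 4 - log10(4.8)
= 4 - 0.68
= 3.32

3.32


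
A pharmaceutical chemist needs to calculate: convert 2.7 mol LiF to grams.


M(LiF) = 25.94 g/mol
mass = n × M = 2.7 × 25.94 = 70.04 g

70.04 g


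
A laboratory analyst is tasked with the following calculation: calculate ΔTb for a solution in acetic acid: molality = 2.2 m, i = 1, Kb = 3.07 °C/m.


ΔTb = Kb × m × i
= 3.07 × 2.2 × 1
= 6.754 °C

6.754 °C


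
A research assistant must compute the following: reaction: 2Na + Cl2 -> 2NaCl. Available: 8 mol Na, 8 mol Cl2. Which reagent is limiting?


Mole ratio available / coefficient:
  Na: 8/2 = 4.000
  Cl2: 8/1 = 8.000
Smaller ratio is limiting.

Na


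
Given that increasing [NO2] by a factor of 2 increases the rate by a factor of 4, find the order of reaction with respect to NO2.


rate ∝ [NO2]^n
2^n = 4 → n = 2
Order in NO2: 2

2


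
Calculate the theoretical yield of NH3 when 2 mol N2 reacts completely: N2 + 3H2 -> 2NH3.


Mole ratio NH3:N2 = 2:1
n(NH3) = 2 × 2/1 = 4.000 mol
mass = 4.000 × 17.03 = 68.12 g

68.12 g


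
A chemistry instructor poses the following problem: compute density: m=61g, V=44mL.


ρ = mass/volume
= 61/44
= 1.386 g/mL

1.386 g/mL


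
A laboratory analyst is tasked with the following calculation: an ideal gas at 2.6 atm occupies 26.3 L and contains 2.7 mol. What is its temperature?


PV = nRT  (R = 0.08206 L·atm/(mol·K))
T = PV/(nR) = 2.6×26.3/(2.7×0.08206)
= 68.38/0.221562
= 308.63 K

308.63 K


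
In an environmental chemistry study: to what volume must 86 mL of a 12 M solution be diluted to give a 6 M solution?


C1V1 = C2V2
12 × 86 = 6 × V2
V2 = 1032/6 = 172.0 mL

172.0 mL


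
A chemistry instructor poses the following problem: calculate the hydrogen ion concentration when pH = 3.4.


[H+] = 10^(-pH) = 10^(-3.4)
= 3.98×10^-4 M

3.98×10^-4 M


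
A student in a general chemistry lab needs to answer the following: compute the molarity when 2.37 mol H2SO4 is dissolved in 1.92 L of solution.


M = n/V = 2.37/1.92 = 1.234 mol/L

1.234 M


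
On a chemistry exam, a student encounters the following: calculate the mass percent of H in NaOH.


M(NaOH) = 1×22.99 + 1×16.0 + 1×1.008 = 39.998 g/mol
Mass of H = 1 × 1.008 = 1.008 g/mol
% H = 1.008/39.998 × 100 = 2.52%

2.52%


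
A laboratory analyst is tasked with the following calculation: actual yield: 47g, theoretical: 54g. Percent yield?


% yield = actual/theoretical × 100
= 47/54 × 100
= 87.04%

87.04%


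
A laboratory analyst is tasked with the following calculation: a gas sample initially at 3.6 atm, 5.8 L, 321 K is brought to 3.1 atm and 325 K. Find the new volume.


P1V1/T1 = P2V2/T2
V2 = P1V1T2/(T1P2)
= 3.6×5.8×325/(321×3.1)
= 6.819 L

6.819 L


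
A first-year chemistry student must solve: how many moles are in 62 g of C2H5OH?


M(C2H5OH) = 46.07 g/mol
n = mass/M = 62/46.07 = 1.3458 mol

1.3458 mol


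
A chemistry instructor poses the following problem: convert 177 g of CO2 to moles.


M(CO2) = 44.01 g/mol
n = mass/M = 177/44.01 = 4.0218 mol

4.0218 mol


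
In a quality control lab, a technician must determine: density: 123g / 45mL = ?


ρ = mass/volume
= 123/45
= 2.733 g/mL

2.733 g/mL


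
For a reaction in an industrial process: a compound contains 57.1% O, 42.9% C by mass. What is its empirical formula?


Assume 100 g sample. Moles of each element:
  O: 57.1/16.0 = 3.569 mol
  C: 42.9/12.01 = 3.572 mol
Divide by smallest (3.569):
  O: 3.569/3.569 = 1.0
  C: 3.572/3.569 = 1.0
Empirical formula: CO

CO


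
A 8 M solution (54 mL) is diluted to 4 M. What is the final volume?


C1V1 = C2V2
8 × 54 = 4 × V2
V2 = 432/4 = 108.0 mL

108.0 mL


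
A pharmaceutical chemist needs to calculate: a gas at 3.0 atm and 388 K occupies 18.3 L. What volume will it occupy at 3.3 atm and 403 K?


P1V1/T1 = P2V2/T2
V2 = P1V1T2/(T1P2)
= 3.0×18.3×403/(388×3.3)
= 17.28 L

17.28 L


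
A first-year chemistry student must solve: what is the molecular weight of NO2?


M(NO2) = 1×14.01 + 2×16.0
= 14.01 + 32.0
= 46.01 g/mol

46.01 g/mol


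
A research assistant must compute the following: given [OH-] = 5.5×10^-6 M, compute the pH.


pOH = -log10([OH-]) = -log10(5.5×10^-6)
= 6 - log10(5.5) = 5.26
pH = 14 - pOH = 14 - 5.26 = 8.74

8.74


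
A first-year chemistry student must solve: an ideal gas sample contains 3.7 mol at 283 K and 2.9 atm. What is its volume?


PV = nRT  (R = 0.08206 L·atm/(mol·K))
V = nRT/P = 3.7×0.08206×283/2.9
= 29.629 L

29.629 L


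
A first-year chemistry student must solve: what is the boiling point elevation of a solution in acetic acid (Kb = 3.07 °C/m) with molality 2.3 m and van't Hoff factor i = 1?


ΔTb = Kb × m × i
= 3.07 × 2.3 × 1
= 7.061 °C

7.061 °C


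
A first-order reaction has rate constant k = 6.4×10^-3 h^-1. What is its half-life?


t½ = ln2/k = 0.693147/(6.4×10^-3 h^-1)
= 108.3 h

108.3 h


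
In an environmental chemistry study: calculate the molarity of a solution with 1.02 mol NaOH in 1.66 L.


M = n/V = 1.02/1.66 = 0.614 mol/L

0.614 M


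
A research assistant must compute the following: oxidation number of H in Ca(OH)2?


H is +1 with nonmetals
Oxidation number: +1

+1


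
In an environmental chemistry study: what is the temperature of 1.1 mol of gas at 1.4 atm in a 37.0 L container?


PV = nRT  (R = 0.08206 L·atm/(mol·K))
T = PV/(nR) = 1.4×37.0/(1.1×0.08206)
= 51.80/0.090266
= 573.86 K

573.86 K


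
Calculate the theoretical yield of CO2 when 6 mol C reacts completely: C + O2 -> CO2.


Mole ratio CO2:C = 1:1
n(CO2) = 6 × 1/1 = 6.000 mol
mass = 6.000 × 44.01 = 264.06 g

264.06 g


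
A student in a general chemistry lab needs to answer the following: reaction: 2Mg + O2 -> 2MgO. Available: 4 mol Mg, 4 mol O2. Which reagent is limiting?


Mole ratio available / coefficient:
  Mg: 4/2 = 2.000
  O2: 4/1 = 4.000
Smaller ratio is limiting.

Mg


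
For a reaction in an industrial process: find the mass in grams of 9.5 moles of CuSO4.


M(CuSO4) = 159.62 g/mol
mass = n × M = 9.5 × 159.62 = 1516.39 g

1516.39 g


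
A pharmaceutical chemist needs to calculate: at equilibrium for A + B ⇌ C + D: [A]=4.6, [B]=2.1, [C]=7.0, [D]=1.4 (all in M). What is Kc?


Kc = [C][D]/([A][B])
= (7.0^1 × 1.4^1)/(4.6^1 × 2.1^1)
= 9.8/9.66
= 1.014

1.014


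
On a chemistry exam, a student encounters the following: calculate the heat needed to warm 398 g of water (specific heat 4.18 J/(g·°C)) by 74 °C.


q = mcΔT = 398 × 4.18 × 74
= 123109.36 J

123109.36 J


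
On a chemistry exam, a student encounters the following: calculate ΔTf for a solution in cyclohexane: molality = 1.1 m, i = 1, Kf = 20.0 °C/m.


ΔTf = Kf × m × i
= 20.0 × 1.1 × 1
= 22.0 °C

22.0 °C


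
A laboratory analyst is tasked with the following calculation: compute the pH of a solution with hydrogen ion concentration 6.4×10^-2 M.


pH = -log10([H+]) = -log10(6.4×10^-2)
= 2 - log10(6.4)
= 2 - 0.81
= 1.19

1.19


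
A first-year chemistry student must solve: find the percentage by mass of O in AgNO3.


M(AgNO3) = 1×107.87 + 1×14.01 + 3×16.0 = 169.88 g/mol
Mass of O = 3 × 16.0 = 48.00 g/mol
% O = 48.00/169.88 × 100 = 28.26%

28.26%


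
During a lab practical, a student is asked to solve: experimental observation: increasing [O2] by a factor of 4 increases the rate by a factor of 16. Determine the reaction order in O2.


rate ∝ [O2]^n
4^n = 16 → n = 2
Order in O2: 2

2


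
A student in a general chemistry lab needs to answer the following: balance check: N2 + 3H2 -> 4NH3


Equation: N2 + 3H2 -> 4NH3
Check atoms: H: 6≠12, N: 2≠4
Not balanced

No, not balanced


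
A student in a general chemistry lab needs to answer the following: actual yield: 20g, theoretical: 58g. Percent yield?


% yield = actual/theoretical × 100
= 20/58 × 100
= 34.48%

34.48%


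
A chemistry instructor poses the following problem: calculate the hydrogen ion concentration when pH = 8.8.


[H+] = 10^(-pH) = 10^(-8.8)
= 1.58×10^-9 M

1.58×10^-9 M


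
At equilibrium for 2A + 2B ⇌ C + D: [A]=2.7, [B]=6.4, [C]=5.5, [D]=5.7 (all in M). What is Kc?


Kc = [C][D]/([A]^2[B]^2)
= (5.5^1 × 5.7^1)/(2.7^2 × 6.4^2)
= 31.35/298.5984
= 0.1050

0.1050


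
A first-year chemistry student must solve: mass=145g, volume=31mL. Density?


ρ = mass/volume
= 145/31
= 4.677 g/mL

4.677 g/mL


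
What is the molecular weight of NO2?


M(NO2) = 1×14.01 + 2×16.0
= 14.01 + 32.0
= 46.01 g/mol

46.01 g/mol


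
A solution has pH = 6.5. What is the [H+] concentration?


[H+] = 10^(-pH) = 10^(-6.5)
= 3.16×10^-7 M

3.16×10^-7 M


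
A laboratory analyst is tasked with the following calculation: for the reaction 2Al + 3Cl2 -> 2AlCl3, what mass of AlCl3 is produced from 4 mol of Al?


Mole ratio AlCl3:Al = 2:2
n(AlCl3) = 4 × 2/2 = 4.000 mol
mass = 4.000 × 133.33 = 533.32 g

533.32 g


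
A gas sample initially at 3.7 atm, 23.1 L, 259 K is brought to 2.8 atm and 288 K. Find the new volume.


P1V1/T1 = P2V2/T2
V2 = P1V1T2/(T1P2)
= 3.7×23.1×288/(259×2.8)
= 33.943 L

33.943 L


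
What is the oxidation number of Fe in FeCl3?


x + 3(-1) = 0, so x = +3
Oxidation number: +3

+3


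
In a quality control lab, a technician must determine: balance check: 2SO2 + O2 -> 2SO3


Equation: 2SO2 + O2 -> 2SO3
Check atoms: O: 6=6, S: 2=2
Balanced

Yes, balanced


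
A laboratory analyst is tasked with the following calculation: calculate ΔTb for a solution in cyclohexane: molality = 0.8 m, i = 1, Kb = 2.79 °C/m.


ΔTb = Kb × m × i
= 2.79 × 0.8 × 1
= 2.232 °C

2.232 °C


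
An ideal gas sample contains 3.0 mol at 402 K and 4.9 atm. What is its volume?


PV = nRT  (R = 0.08206 L·atm/(mol·K))
V = nRT/P = 3.0×0.08206×402/4.9
= 20.197 L

20.197 L


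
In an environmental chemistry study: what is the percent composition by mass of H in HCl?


M(HCl) = 1×1.008 + 1×35.45 = 36.458 g/mol
Mass of H = 1 × 1.008 = 1.008 g/mol
% H = 1.008/36.458 × 100 = 2.76%

2.76%


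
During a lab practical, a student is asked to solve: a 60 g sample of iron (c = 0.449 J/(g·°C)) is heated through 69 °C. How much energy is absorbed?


q = mcΔT = 60 × 0.449 × 69
= 1858.86 J

1858.86 J


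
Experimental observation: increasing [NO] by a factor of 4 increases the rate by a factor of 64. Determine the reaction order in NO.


rate ∝ [NO]^n
4^n = 64 → n = 3
Order in NO: 3

3


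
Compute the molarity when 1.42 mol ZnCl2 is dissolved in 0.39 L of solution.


M = n/V = 1.42/0.39 = 3.641 mol/L

3.641 M


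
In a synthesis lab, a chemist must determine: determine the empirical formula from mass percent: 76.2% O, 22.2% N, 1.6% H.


Assume 100 g sample. Moles of each element:
  O: 76.2/16.0 = 4.763 mol
  N: 22.2/14.01 = 1.585 mol
  H: 1.6/1.008 = 1.587 mol
Divide by smallest (1.585):
  O: 4.763/1.585 = 3.01
  N: 1.585/1.585 = 1.0
  H: 1.587/1.585 = 1.0
Empirical formula: HNO3

HNO3


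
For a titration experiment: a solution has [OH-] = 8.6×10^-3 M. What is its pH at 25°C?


pOH = -log10([OH-]) = -log10(8.6×10^-3)
= 3 - log10(8.6) = 2.07
pH = 14 - pOH = 14 - 2.07 = 11.93

11.93


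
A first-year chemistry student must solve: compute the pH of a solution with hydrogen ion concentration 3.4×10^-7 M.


pH = -log10([H+]) = -log10(3.4×10^-7)
= 7 - log10(3.4)
= 7 - 0.53
= 6.47

6.47


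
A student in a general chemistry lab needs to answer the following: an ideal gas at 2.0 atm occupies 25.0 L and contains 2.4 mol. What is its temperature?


PV = nRT  (R = 0.08206 L·atm/(mol·K))
T = PV/(nR) = 2.0×25.0/(2.4×0.08206)
= 50.00/0.196944
= 253.88 K

253.88 K


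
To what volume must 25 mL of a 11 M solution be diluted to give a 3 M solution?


C1V1 = C2V2
11 × 25 = 3 × V2
V2 = 275/3 = 91.67 mL

91.67 mL


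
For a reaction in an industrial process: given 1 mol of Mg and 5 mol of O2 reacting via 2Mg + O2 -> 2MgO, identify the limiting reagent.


Mole ratio available / coefficient:
  Mg: 1/2 = 0.500
  O2: 5/1 = 5.000
Smaller ratio is limiting.

Mg


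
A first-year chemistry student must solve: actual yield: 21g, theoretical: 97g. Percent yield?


% yield = actual/theoretical × 100
= 21/97 × 100
= 21.65%

21.65%


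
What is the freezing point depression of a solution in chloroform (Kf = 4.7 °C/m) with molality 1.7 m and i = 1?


ΔTf = Kf × m × i
= 4.7 × 1.7 × 1
= 7.99 °C

7.99 °C


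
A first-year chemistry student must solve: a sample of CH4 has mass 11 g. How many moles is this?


M(CH4) = 16.04 g/mol
n = mass/M = 11/16.04 = 0.6858 mol

0.6858 mol


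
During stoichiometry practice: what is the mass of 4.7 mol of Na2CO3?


M(Na2CO3) = 105.99 g/mol
mass = n × M = 4.7 × 105.99 = 498.15 g

498.15 g


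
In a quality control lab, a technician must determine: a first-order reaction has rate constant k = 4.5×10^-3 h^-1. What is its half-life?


t½ = ln2/k = 0.693147/(4.5×10^-3 h^-1)
= 154.0 h

154.0 h


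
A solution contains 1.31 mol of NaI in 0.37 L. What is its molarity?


M = n/V = 1.31/0.37 = 3.541 mol/L

3.541 M


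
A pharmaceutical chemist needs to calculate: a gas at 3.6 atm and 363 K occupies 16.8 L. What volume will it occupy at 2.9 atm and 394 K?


P1V1/T1 = P2V2/T2
V2 = P1V1T2/(T1P2)
= 3.6×16.8×394/(363×2.9)
= 22.636 L

22.636 L


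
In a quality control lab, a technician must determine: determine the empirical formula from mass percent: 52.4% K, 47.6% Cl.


Assume 100 g sample. Moles of each element:
  K: 52.4/39.1 = 1.34 mol
  Cl: 47.6/35.45 = 1.343 mol
Divide by smallest (1.34):
  K: 1.34/1.34 = 1.0
  Cl: 1.343/1.34 = 1.0
Empirical formula: KCl

KCl


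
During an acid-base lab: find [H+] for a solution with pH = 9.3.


[H+] = 10^(-pH) = 10^(-9.3)
= 5.01×10^-10 M

5.01×10^-10 M


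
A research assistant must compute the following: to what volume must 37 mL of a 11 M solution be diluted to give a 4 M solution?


C1V1 = C2V2
11 × 37 = 4 × V2
V2 = 407/4 = 101.75 mL

101.75 mL


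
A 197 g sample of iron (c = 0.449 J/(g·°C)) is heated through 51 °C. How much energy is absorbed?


q = mcΔT = 197 × 0.449 × 51
= 4511.10 J

4511.10 J


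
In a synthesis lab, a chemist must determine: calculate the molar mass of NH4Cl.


M(NH4Cl) = 1×14.01 + 4×1.008 + 1×35.45
= 14.01 + 4.03 + 35.45
= 53.49 g/mol

53.49 g/mol


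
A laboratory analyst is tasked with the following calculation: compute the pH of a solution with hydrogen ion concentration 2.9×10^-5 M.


pH = -log10([H+]) = -log10(2.9×10^-5)
= 5 - log10(2.9)
= 5 - 0.46
= 4.54

4.54


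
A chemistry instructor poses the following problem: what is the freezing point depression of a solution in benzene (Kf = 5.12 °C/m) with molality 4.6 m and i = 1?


ΔTf = Kf × m × i
= 5.12 × 4.6 × 1
= 23.552 °C

23.552 °C


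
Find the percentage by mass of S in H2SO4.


M(H2SO4) = 2×1.008 + 1×32.07 + 4×16.0 = 98.086 g/mol
Mass of S = 1 × 32.07 = 32.07 g/mol
% S = 32.07/98.086 × 100 = 32.70%

32.70%


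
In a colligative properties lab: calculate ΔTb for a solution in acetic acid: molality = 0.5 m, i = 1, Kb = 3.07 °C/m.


ΔTb = Kb × m × i
= 3.07 × 0.5 × 1
= 1.535 °C

1.535 °C


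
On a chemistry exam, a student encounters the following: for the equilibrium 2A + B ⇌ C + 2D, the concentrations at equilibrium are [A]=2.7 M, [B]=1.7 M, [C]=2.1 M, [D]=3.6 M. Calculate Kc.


Kc = [C][D]^2/([A]^2[B])
= (2.1^1 × 3.6^2)/(2.7^2 × 1.7^1)
= 27.216/12.393
= 2.196

2.196


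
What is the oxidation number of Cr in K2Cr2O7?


2(+1) + 2x + 7(-2) = 0, so x = +6
Oxidation number: +6

+6


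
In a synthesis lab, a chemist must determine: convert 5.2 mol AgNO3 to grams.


M(AgNO3) = 169.88 g/mol
mass = n × M = 5.2 × 169.88 = 883.38 g

883.38 g


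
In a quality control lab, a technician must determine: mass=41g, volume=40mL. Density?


ρ = mass/volume
= 41/40
= 1.025 g/mL

1.025 g/mL


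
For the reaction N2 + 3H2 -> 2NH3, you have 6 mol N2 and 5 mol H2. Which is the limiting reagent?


Mole ratio available / coefficient:
  N2: 6/1 = 6.000
  H2: 5/3 = 1.667
Smaller ratio is limiting.

H2


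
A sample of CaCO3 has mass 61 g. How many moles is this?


M(CaCO3) = 100.09 g/mol
n = mass/M = 61/100.09 = 0.6095 mol

0.6095 mol


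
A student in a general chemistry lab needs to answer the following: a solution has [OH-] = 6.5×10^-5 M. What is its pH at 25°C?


pOH = -log10([OH-]) = -log10(6.5×10^-5)
= 5 - log10(6.5) = 4.19
pH = 14 - pOH = 14 - 4.19 = 9.81

9.81


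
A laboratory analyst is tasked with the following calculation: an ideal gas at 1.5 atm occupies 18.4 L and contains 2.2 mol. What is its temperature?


PV = nRT  (R = 0.08206 L·atm/(mol·K))
T = PV/(nR) = 1.5×18.4/(2.2×0.08206)
= 27.60/0.180532
= 152.88 K

152.88 K


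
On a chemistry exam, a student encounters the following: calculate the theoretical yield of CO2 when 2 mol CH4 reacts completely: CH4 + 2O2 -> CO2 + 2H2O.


Mole ratio CO2:CH4 = 1:1
n(CO2) = 2 × 1/1 = 2.000 mol
mass = 2.000 × 44.01 = 88.02 g

88.02 g


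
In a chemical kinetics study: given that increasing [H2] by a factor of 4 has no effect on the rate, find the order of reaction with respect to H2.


rate ∝ [H2]^n
rate ∝ [H2]^0
Order in H2: 0

0


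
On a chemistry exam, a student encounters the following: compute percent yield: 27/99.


% yield = actual/theoretical × 100
= 27/99 × 100
= 27.27%

27.27%


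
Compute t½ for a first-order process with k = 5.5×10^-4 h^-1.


t½ = ln2/k = 0.693147/(5.5×10^-4 h^-1)
= 1260 h

1260 h


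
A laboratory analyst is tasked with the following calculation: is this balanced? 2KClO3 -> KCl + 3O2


Equation: 2KClO3 -> KCl + 3O2
Check atoms: Cl: 2≠1, K: 2≠1, O: 6=6
Not balanced

No, not balanced


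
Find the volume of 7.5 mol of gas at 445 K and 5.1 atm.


PV = nRT  (R = 0.08206 L·atm/(mol·K))
V = nRT/P = 7.5×0.08206×445/5.1
= 53.701 L

53.701 L


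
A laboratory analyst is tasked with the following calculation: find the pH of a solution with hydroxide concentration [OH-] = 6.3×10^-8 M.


pOH = -log10([OH-]) = -log10(6.3×10^-8)
= 8 - log10(6.3) = 7.2
pH = 14 - pOH = 14 - 7.2 = 6.8

6.8


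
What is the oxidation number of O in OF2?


F is always -1; 2(-1) + x = 0, so O = +2
Oxidation number: +2

+2


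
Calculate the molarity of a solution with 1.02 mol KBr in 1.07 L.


M = n/V = 1.02/1.07 = 0.953 mol/L

0.953 M


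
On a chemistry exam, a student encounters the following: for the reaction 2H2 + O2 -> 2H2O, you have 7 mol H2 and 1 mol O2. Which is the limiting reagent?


Mole ratio available / coefficient:
  H2: 7/2 = 3.500
  O2: 1/1 = 1.000
Smaller ratio is limiting.

O2


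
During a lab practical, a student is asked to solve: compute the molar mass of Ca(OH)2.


M(Ca(OH)2) = 1×40.08 + 2×16.0 + 2×1.008
= 40.08 + 32.0 + 2.02
= 74.1 g/mol

74.1 g/mol


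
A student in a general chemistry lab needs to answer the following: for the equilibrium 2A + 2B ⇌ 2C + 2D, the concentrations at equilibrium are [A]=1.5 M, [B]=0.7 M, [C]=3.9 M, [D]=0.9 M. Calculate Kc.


Kc = [C]^2[D]^2/([A]^2[B]^2)
= (3.9^2 × 0.9^2)/(1.5^2 × 0.7^2)
= 12.3201/1.1025
= 11.17

11.17


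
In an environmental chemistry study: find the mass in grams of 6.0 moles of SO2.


M(SO2) = 64.07 g/mol
mass = n × M = 6.0 × 64.07 = 384.42 g

384.42 g


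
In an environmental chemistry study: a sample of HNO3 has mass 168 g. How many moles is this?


M(HNO3) = 63.02 g/mol
n = mass/M = 168/63.02 = 2.6658 mol

2.6658 mol


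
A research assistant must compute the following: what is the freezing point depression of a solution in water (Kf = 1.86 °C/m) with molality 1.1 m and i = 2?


ΔTf = Kf × m × i
= 1.86 × 1.1 × 2
= 4.092 °C

4.092 °C


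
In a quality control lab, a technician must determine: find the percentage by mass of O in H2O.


M(H2O) = 2×1.008 + 1×16.0 = 18.016 g/mol
Mass of O = 1 × 16.0 = 16.00 g/mol
% O = 16.00/18.016 × 100 = 88.81%

88.81%


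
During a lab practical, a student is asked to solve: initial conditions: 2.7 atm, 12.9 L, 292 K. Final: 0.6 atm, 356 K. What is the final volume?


P1V1/T1 = P2V2/T2
V2 = P1V1T2/(T1P2)
= 2.7×12.9×356/(292×0.6)
= 70.773 L

70.773 L


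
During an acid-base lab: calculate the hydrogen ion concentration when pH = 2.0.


[H+] = 10^(-pH) = 10^(-2.0)
= 1.0×10^-2 M

1.0×10^-2 M
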